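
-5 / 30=-1 / 6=-0.17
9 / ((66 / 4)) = 0.55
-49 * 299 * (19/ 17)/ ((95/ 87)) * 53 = -67555761/ 85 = -794773.66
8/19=0.42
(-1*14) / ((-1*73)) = 14 / 73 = 0.19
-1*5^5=-3125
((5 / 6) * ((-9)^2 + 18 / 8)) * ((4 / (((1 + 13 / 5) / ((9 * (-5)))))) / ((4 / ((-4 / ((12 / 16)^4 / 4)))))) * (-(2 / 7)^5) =-37888000 / 453789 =-83.49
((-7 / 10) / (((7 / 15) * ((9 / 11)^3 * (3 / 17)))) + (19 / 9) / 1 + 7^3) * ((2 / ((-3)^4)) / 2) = 480545 / 118098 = 4.07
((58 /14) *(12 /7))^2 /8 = 15138 /2401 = 6.30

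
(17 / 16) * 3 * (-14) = -44.62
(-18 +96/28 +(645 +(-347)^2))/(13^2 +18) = 847276/1309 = 647.27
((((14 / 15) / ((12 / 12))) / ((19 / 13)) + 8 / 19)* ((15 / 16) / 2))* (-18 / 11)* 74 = -50283 / 836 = -60.15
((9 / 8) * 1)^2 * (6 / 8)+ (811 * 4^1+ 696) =1008883 / 256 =3940.95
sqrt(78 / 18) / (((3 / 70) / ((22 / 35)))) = 44 * sqrt(39) / 9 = 30.53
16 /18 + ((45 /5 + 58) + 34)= 917 /9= 101.89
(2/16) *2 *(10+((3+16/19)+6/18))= 202/57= 3.54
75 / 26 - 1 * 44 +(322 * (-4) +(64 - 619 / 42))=-1279.85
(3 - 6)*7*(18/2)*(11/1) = -2079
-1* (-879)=879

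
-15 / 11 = -1.36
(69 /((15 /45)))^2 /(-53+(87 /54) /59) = -45505638 /56257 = -808.89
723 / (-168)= -4.30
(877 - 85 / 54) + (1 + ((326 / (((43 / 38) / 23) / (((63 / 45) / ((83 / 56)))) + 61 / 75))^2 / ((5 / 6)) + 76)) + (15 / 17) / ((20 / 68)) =4572542068361425633817 / 26703257076523926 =171235.37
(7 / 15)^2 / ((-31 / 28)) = -1372 / 6975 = -0.20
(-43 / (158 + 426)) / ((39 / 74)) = -1591 / 11388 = -0.14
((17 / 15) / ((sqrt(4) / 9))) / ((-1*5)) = -51 / 50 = -1.02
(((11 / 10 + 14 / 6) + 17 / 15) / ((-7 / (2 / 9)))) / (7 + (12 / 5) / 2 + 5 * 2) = -137 / 17199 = -0.01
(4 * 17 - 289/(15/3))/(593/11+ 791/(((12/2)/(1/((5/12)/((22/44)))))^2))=935/7842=0.12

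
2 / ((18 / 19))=19 / 9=2.11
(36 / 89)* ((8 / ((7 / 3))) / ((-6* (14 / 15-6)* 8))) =0.01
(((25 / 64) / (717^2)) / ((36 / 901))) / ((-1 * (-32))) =22525 / 37902753792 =0.00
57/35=1.63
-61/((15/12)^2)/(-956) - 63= -376181/5975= -62.96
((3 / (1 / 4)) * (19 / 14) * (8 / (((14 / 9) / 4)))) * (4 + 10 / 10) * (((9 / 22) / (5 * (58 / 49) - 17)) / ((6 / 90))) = -1846800 / 1991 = -927.57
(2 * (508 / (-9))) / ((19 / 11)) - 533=-102319 / 171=-598.36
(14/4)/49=1/14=0.07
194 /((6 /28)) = 2716 /3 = 905.33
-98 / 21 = -4.67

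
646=646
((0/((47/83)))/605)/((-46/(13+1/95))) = 0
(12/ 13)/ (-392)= -3/ 1274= -0.00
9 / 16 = 0.56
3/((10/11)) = 33/10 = 3.30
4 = 4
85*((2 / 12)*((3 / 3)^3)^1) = 85 / 6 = 14.17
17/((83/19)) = 323/83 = 3.89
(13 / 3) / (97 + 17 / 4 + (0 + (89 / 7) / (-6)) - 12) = 28 / 563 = 0.05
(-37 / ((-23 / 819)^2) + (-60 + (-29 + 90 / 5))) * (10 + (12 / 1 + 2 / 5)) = -1052491.57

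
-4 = -4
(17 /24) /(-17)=-1 /24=-0.04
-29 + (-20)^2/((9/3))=313/3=104.33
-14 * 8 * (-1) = 112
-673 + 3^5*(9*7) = 14636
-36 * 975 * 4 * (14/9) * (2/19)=-436800/19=-22989.47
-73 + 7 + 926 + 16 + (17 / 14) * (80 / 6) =892.19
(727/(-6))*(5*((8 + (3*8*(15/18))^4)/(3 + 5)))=-24234545/2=-12117272.50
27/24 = 9/8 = 1.12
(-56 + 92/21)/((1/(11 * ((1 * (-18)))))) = 71544/7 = 10220.57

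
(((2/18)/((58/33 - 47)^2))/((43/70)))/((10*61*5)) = 0.00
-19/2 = -9.50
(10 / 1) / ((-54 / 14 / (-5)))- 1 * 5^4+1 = -16498 / 27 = -611.04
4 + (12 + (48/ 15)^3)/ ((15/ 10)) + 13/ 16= 207947/ 6000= 34.66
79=79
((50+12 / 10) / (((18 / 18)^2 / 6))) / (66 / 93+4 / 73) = 1737984 / 4325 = 401.85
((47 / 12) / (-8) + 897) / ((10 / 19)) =327047 / 192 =1703.37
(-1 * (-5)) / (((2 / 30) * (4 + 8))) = 25 / 4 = 6.25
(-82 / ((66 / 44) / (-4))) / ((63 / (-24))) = -5248 / 63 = -83.30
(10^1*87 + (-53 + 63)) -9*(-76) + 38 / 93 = 1564.41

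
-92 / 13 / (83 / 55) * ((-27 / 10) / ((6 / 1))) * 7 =15939 / 1079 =14.77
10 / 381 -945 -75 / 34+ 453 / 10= -29207372 / 32385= -901.88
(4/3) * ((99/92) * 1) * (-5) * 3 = -495/23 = -21.52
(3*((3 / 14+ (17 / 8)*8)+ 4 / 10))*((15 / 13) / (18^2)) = 137 / 728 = 0.19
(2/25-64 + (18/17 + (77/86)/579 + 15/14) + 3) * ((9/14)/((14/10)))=-6531537471/241957345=-26.99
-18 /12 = -3 /2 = -1.50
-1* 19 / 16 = -19 / 16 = -1.19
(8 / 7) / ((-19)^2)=8 / 2527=0.00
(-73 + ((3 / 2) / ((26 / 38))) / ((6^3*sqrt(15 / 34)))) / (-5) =14.60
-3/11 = -0.27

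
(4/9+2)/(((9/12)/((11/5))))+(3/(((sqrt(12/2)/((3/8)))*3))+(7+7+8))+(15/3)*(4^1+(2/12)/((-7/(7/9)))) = sqrt(6)/16+4417/90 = 49.23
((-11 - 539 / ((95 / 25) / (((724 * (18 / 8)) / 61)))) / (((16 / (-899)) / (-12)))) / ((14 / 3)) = -4452987033 / 8113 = -548870.58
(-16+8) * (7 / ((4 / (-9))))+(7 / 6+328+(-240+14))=1375 / 6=229.17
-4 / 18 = -2 / 9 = -0.22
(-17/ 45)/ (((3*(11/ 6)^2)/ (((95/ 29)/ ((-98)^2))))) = -323/ 25275327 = -0.00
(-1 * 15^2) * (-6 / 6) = 225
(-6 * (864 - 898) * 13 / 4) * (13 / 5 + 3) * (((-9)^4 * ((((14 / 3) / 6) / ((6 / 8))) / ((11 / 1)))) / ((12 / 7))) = 73680516 / 55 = 1339645.75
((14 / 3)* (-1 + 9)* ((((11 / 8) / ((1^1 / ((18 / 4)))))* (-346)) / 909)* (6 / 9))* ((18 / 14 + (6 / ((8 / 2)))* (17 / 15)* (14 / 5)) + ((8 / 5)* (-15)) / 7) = -3486296 / 22725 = -153.41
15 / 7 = 2.14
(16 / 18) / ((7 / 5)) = 40 / 63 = 0.63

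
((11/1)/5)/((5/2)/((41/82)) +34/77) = 847/2095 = 0.40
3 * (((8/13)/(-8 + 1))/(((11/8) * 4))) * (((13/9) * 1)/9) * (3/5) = -16/3465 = -0.00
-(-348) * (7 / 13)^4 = 835548 / 28561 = 29.25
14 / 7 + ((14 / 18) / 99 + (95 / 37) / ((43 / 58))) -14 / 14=6338128 / 1417581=4.47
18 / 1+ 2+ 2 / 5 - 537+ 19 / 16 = -41233 / 80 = -515.41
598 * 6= 3588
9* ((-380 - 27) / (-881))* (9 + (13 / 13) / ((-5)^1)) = 161172 / 4405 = 36.59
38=38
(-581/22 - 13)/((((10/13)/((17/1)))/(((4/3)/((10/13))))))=-830297/550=-1509.63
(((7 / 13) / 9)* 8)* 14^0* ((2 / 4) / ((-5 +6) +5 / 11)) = 77 / 468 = 0.16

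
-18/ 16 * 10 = -45/ 4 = -11.25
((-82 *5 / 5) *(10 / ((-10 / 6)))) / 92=123 / 23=5.35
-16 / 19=-0.84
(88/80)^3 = 1331/1000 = 1.33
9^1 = 9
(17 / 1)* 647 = 10999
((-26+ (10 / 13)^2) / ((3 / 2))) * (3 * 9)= -77292 / 169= -457.35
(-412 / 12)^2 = 10609 / 9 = 1178.78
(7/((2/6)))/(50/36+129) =378/2347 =0.16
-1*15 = -15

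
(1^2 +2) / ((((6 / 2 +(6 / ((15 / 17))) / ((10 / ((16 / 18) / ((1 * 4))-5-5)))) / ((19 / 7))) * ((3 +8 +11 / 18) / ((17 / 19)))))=-206550 / 1201123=-0.17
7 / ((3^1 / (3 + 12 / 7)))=11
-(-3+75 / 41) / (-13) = -48 / 533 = -0.09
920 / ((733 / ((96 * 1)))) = 88320 / 733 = 120.49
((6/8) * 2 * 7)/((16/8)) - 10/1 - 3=-31/4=-7.75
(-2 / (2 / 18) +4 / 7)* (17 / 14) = -1037 / 49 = -21.16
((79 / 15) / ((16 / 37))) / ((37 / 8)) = 79 / 30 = 2.63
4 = 4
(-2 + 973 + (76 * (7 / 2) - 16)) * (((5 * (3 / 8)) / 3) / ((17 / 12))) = 18315 / 34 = 538.68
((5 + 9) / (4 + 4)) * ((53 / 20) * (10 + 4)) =2597 / 40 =64.92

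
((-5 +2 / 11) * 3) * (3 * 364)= -15784.36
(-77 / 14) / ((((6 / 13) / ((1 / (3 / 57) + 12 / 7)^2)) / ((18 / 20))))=-1803945 / 392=-4601.90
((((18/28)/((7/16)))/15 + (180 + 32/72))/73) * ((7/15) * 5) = 398096/68985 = 5.77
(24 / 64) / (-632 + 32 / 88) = -11 / 18528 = -0.00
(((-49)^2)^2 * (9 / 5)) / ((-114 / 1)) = -17294403 / 190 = -91023.17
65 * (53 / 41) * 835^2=2401940125 / 41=58583905.49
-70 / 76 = -35 / 38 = -0.92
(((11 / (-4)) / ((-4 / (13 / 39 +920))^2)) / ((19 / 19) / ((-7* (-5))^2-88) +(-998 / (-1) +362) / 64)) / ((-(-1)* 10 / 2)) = -31780791449 / 23195760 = -1370.11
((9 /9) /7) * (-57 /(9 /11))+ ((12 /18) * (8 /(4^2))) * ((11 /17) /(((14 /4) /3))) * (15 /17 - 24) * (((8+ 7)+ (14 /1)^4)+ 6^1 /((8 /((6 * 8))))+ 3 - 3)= -997817447 /6069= -164412.17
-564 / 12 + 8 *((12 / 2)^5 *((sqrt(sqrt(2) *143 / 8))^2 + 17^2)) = 19550625.23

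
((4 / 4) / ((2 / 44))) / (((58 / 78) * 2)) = 429 / 29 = 14.79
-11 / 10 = -1.10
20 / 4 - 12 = -7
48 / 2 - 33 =-9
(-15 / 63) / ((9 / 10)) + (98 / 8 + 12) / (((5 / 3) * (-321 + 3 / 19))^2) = -20638501787 / 78038553600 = -0.26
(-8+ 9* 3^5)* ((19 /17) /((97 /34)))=82802 /97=853.63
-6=-6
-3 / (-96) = 1 / 32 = 0.03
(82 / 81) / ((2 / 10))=410 / 81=5.06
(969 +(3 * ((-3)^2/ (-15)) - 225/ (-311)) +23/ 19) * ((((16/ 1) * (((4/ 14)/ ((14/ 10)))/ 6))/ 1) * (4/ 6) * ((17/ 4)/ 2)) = 747.18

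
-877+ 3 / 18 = -876.83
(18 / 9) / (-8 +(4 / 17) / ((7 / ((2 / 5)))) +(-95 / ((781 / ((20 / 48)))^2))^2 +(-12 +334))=9180706025064752640 / 1441432564970623612003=0.01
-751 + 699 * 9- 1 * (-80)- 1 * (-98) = 5718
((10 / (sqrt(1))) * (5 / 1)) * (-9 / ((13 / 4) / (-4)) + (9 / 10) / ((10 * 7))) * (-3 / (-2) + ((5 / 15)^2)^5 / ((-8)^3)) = 831.73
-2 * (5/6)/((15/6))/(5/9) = -6/5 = -1.20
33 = 33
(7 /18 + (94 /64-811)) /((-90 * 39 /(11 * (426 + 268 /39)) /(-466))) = -5041501870339 /9856080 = -511511.87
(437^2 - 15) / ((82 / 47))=109449.24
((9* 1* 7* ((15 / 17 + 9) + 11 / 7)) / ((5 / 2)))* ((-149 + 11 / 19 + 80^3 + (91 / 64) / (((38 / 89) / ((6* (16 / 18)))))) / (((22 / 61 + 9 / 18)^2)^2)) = 17619725845383414308 / 65434753125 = 269271679.10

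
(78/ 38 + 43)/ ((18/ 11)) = 4708/ 171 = 27.53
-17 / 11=-1.55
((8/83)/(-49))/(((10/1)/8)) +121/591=2441623/12017985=0.20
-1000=-1000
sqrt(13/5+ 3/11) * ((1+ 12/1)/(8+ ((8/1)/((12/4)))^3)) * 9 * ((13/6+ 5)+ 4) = 5427 * sqrt(8690)/6160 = 82.13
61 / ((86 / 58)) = 1769 / 43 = 41.14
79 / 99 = 0.80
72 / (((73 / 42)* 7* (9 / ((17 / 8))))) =102 / 73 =1.40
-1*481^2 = -231361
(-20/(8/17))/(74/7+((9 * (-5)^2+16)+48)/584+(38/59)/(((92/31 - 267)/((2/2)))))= -83901652100/21841776021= -3.84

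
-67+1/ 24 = -1607/ 24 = -66.96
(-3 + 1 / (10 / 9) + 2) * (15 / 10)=-3 / 20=-0.15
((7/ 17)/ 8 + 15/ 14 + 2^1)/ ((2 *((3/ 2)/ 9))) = 8919/ 952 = 9.37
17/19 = 0.89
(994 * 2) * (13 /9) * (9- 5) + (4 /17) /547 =961293460 /83691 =11486.22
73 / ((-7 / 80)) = -5840 / 7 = -834.29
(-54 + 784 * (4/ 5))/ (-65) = -2866/ 325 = -8.82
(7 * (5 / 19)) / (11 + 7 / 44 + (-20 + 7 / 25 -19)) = -5500 / 82289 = -0.07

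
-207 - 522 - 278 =-1007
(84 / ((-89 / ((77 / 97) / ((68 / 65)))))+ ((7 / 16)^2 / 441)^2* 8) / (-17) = 69742486199 / 1655520436224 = 0.04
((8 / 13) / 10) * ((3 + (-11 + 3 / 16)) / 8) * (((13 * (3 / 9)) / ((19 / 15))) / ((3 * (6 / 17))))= -2125 / 10944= -0.19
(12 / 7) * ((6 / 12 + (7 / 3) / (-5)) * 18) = 36 / 35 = 1.03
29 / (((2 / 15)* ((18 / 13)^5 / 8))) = 53837485 / 157464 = 341.90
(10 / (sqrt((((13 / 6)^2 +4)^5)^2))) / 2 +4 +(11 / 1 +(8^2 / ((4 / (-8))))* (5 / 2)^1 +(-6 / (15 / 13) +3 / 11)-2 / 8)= -205000160329687927 / 660913112814460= -310.18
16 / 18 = 8 / 9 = 0.89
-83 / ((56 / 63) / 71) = -53037 / 8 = -6629.62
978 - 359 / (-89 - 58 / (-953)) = 83236429 / 84759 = 982.04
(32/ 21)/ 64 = 1/ 42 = 0.02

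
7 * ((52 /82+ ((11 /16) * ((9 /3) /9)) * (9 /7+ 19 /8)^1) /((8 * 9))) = 162343 /1133568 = 0.14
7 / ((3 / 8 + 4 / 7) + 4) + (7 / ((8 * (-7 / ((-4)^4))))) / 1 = -8472 / 277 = -30.58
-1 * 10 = -10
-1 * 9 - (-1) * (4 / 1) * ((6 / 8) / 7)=-60 / 7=-8.57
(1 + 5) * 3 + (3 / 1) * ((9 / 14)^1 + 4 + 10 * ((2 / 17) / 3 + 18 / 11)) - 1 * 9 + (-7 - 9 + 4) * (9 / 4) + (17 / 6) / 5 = 918184 / 19635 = 46.76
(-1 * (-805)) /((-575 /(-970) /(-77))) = -104566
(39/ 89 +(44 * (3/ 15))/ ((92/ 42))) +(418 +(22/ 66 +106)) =16236464/ 30705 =528.79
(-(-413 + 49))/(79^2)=364/6241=0.06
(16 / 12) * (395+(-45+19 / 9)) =12676 / 27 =469.48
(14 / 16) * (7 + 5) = 21 / 2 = 10.50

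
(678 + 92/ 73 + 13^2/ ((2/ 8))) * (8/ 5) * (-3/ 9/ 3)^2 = 263824/ 9855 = 26.77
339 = 339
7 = 7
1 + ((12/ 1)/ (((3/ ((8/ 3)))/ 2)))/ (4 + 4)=11/ 3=3.67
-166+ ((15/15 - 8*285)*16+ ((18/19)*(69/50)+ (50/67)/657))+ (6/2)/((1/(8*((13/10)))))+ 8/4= -765176046571/20909025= -36595.49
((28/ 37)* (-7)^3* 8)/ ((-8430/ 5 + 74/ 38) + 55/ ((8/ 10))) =5839232/ 4542231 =1.29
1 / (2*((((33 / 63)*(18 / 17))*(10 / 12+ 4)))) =119 / 638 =0.19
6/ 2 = 3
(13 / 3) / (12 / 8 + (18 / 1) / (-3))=-26 / 27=-0.96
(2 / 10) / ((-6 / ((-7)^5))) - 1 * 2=16747 / 30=558.23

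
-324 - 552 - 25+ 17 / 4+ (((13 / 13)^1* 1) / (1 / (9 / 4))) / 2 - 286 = -9453 / 8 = -1181.62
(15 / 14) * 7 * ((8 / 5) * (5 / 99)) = 0.61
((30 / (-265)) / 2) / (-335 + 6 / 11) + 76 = 14819045 / 194987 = 76.00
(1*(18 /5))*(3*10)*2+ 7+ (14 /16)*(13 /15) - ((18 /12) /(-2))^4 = 858017 /3840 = 223.44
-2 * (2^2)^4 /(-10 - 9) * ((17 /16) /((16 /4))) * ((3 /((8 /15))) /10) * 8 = 32.21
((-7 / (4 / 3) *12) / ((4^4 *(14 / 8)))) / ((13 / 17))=-153 / 832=-0.18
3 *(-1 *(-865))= 2595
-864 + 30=-834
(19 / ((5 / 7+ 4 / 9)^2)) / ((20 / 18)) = 678699 / 53290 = 12.74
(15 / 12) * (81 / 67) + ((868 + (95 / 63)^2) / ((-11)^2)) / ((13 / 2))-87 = -141187396195 / 1673187516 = -84.38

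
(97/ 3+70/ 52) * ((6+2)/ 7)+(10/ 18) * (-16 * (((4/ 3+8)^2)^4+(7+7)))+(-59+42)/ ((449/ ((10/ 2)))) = -1234929155836395979/ 2412683091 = -511848887.42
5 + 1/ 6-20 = -89/ 6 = -14.83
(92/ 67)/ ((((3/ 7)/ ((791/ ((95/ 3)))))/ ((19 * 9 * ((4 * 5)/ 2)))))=9169272/ 67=136854.81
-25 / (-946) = 25 / 946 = 0.03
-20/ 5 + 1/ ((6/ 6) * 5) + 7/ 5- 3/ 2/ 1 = -39/ 10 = -3.90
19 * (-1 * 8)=-152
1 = 1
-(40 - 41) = 1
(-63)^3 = -250047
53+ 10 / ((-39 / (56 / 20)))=2039 / 39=52.28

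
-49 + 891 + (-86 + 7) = 763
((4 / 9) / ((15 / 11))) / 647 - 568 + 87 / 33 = -565.36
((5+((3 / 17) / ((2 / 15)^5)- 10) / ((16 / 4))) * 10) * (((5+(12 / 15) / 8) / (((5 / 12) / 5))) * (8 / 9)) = 2283565 / 4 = 570891.25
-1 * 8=-8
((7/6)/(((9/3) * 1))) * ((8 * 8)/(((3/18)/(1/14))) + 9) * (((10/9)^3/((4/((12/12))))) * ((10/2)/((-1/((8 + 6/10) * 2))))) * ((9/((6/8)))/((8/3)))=-456875/243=-1880.14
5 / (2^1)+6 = 17 / 2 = 8.50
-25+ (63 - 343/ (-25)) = 1293/ 25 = 51.72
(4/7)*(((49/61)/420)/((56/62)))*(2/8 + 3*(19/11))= 7409/1127280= 0.01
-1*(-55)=55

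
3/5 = 0.60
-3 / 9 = -1 / 3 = -0.33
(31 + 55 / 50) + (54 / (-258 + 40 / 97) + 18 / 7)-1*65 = -26705969 / 874510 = -30.54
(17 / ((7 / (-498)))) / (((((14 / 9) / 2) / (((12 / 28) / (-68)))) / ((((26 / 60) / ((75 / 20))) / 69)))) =3237 / 197225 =0.02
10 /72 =0.14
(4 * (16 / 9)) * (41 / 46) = 1312 / 207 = 6.34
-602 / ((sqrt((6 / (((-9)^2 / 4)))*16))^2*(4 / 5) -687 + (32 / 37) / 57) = 57132810 / 64838359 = 0.88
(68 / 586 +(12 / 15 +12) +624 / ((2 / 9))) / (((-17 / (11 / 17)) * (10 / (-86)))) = 1954739666 / 2116925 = 923.39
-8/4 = -2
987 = 987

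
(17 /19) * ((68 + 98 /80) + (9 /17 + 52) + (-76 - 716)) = -455767 /760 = -599.69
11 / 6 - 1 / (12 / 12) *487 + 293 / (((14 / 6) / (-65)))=-363187 / 42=-8647.31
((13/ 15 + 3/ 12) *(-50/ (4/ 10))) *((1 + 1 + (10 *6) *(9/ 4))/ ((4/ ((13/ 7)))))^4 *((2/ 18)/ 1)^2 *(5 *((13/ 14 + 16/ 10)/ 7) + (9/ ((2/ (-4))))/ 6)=219085604149719775/ 6505519104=33676882.76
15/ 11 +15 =180/ 11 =16.36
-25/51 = -0.49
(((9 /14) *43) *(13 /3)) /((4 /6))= 5031 /28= 179.68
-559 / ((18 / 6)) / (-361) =559 / 1083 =0.52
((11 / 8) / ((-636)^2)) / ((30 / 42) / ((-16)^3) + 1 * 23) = 2464 / 16671580731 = 0.00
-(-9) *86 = 774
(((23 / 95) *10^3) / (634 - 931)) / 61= -4600 / 344223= -0.01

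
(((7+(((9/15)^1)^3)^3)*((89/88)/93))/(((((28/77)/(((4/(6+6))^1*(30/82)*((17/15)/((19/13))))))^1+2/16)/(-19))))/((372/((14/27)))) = -17908400411083/35217731337890625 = -0.00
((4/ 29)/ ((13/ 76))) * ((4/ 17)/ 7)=1216/ 44863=0.03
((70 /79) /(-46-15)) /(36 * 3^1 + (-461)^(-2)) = -14876470 /110606984311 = -0.00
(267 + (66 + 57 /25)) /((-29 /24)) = -201168 /725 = -277.47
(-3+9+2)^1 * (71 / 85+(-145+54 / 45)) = -97216 / 85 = -1143.72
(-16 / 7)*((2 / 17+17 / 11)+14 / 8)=-10212 / 1309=-7.80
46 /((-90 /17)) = -391 /45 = -8.69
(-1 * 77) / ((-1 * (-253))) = -7 / 23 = -0.30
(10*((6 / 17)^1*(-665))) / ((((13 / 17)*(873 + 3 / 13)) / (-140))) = 232750 / 473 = 492.07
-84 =-84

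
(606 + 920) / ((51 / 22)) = 33572 / 51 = 658.27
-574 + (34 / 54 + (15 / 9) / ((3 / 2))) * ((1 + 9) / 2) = -15263 / 27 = -565.30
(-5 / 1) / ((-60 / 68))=5.67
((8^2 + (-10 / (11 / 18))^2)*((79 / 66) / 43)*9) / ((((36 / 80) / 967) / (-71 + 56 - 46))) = -1870699561120 / 171699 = -10895226.89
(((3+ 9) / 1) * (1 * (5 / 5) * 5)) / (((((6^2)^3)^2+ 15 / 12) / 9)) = 0.00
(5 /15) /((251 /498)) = 166 /251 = 0.66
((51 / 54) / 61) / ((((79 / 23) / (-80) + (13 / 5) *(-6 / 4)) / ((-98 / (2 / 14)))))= 2145808 / 796599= 2.69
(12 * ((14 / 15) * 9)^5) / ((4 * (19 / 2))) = 784147392 / 59375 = 13206.69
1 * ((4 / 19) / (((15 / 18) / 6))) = 144 / 95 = 1.52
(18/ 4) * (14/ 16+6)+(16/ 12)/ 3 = 4519/ 144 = 31.38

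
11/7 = 1.57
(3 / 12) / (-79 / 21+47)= 21 / 3632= 0.01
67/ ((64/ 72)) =603/ 8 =75.38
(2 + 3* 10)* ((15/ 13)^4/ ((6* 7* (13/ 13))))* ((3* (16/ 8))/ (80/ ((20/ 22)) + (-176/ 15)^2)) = 45562500/ 1268936669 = 0.04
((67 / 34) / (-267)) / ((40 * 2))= -67 / 726240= -0.00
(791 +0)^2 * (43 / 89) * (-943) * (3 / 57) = -25370738869 / 1691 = -15003393.77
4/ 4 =1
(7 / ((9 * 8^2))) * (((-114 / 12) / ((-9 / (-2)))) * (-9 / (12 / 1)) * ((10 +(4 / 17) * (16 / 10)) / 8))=6517 / 261120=0.02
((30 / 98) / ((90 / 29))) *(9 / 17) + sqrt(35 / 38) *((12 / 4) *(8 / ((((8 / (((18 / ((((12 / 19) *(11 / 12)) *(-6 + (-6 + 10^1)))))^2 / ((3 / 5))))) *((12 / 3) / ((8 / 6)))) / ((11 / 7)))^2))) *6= 96113.18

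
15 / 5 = 3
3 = 3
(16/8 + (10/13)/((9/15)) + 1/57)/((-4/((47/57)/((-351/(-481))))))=-1417285/1520532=-0.93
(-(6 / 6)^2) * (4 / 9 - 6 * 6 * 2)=644 / 9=71.56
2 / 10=1 / 5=0.20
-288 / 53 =-5.43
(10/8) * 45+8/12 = 683/12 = 56.92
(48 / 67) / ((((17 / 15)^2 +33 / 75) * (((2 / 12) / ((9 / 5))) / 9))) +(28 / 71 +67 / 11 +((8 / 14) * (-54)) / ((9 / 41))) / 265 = 375447176749 / 9415458745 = 39.88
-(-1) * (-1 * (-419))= 419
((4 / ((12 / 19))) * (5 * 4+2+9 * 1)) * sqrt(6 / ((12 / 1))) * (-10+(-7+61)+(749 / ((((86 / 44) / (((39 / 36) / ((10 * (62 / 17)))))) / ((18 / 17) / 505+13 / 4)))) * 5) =281291910581 * sqrt(2) / 12507840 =31804.60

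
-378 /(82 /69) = -13041 /41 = -318.07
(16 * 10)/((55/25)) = 800/11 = 72.73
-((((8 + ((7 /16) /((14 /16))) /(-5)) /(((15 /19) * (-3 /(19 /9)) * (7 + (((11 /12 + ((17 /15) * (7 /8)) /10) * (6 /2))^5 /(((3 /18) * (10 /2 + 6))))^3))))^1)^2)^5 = -120648596077059480808878551261356853322636579372569982409232813508432203356990834046252839223861358894024722744515225530383633084476982620720141927119748606197760000000000000000000000000000000000000000000000000000000000000000000000000000000000000000000000000000000000000000000000000000000000000000000000000000000000000000000000000000000000000000000000000000000000000000000000000000000000000000000000000000000000000000000000000000000000000000 /19909208174467407163783614070385532959456065558517788227553593630322381395762557580378369387818480551868527081666357205735744395251896251639420509197242550583120521743527228850940062167587026306137729065499853792549775306578015988628769519031093585786240008813664498452762991908159872114992510784319114131736917009168222799513978929802025636115882365577384171181052221808748623315146956958980633373602562660661785457319127949397869797127893524124933483648489645304469511590050820755706134186748849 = -0.00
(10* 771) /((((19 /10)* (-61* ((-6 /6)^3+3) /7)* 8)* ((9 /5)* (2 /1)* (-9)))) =224875 /250344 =0.90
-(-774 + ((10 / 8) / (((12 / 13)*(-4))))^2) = 28528511 / 36864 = 773.89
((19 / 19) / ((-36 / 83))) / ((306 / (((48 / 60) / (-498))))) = 1 / 82620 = 0.00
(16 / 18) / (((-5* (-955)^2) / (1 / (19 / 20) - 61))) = 9112 / 779781375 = 0.00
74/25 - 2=24/25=0.96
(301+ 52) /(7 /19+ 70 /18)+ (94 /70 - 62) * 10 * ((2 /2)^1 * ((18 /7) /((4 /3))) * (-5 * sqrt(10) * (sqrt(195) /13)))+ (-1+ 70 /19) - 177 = -1264239 /13832+ 1433025 * sqrt(78) /637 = 19776.94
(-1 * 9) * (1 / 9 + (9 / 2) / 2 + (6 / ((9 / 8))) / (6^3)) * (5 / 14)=-3865 / 504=-7.67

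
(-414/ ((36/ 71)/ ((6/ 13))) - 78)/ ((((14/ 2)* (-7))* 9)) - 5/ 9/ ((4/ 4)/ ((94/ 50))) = -374/ 28665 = -0.01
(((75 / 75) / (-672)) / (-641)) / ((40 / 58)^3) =24389 / 3446016000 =0.00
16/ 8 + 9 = 11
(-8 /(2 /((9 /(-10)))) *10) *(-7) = -252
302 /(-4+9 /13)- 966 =-45464 /43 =-1057.30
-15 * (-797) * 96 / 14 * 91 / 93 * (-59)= -146711760 / 31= -4732637.42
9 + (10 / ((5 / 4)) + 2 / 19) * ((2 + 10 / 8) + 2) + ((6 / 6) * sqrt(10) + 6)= sqrt(10) + 2187 / 38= 60.71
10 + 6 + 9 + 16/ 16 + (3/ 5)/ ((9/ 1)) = 391/ 15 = 26.07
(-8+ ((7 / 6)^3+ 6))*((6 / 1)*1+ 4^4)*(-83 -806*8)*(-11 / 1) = -279198073 / 36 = -7755502.03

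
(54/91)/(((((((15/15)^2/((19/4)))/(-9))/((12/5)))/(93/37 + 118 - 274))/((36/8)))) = 707938461/16835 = 42051.59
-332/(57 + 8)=-332/65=-5.11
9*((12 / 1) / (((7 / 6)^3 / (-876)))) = -20435328 / 343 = -59578.22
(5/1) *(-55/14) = -275/14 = -19.64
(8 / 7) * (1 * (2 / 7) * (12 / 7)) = 0.56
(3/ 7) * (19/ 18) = 19/ 42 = 0.45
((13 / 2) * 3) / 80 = 39 / 160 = 0.24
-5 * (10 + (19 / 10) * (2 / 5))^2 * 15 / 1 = -217083 / 25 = -8683.32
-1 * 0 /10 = 0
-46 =-46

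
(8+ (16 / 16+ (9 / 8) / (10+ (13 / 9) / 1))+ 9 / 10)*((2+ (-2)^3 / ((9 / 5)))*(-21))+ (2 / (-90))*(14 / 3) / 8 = 7136507 / 13905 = 513.23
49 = 49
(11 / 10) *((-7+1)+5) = -11 / 10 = -1.10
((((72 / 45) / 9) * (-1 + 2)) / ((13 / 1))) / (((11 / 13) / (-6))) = -0.10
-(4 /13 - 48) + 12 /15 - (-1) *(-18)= 1982 /65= 30.49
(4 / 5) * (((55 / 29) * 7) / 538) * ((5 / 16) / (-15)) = -77 / 187224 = -0.00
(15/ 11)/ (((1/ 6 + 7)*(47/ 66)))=540/ 2021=0.27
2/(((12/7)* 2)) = 7/12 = 0.58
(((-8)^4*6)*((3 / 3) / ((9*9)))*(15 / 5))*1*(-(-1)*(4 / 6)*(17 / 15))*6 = 557056 / 135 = 4126.34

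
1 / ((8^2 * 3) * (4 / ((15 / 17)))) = 5 / 4352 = 0.00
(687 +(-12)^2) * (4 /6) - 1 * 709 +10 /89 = -13785 /89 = -154.89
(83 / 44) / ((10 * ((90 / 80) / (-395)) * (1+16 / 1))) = -6557 / 1683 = -3.90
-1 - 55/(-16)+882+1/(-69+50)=268853/304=884.38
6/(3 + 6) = 2/3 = 0.67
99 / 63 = 1.57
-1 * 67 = -67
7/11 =0.64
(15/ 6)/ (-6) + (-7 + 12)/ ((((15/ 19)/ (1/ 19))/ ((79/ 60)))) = 1/ 45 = 0.02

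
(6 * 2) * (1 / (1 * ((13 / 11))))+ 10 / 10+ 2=171 / 13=13.15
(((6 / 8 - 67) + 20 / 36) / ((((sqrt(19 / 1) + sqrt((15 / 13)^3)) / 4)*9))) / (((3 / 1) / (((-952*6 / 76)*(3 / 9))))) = 190250060 / (4617*(15*sqrt(195) + 169*sqrt(19))) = 43.55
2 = 2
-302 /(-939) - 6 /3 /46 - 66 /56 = -544505 /604716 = -0.90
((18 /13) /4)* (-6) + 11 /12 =-181 /156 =-1.16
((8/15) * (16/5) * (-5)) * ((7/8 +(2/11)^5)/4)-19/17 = -2.98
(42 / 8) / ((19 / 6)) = 63 / 38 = 1.66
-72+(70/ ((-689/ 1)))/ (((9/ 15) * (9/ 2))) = -1340116/ 18603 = -72.04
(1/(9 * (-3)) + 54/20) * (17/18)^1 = 12223/4860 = 2.52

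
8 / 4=2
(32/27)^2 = 1024/729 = 1.40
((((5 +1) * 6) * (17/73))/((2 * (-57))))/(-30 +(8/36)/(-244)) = 111996/45689167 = 0.00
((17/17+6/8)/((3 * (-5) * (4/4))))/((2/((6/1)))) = -7/20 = -0.35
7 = 7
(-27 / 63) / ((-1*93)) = 1 / 217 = 0.00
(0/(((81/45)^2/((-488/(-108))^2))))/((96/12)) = 0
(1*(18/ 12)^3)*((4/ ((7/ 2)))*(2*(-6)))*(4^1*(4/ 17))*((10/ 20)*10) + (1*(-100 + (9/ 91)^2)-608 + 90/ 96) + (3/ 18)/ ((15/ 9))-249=-13219161269/ 11262160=-1173.77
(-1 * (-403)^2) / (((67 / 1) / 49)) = -7958041 / 67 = -118776.73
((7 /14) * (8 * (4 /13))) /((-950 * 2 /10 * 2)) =-4 /1235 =-0.00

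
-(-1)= 1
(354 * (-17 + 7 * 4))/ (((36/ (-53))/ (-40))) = 687940/ 3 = 229313.33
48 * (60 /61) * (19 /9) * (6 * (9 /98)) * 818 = 134282880 /2989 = 44925.69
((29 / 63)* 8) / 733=232 / 46179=0.01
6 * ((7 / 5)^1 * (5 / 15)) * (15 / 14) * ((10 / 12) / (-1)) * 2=-5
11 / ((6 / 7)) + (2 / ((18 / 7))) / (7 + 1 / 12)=6601 / 510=12.94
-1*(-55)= 55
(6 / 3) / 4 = 1 / 2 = 0.50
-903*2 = -1806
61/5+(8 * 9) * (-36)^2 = 466621/5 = 93324.20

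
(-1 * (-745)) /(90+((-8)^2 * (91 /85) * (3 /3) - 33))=63325 /10669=5.94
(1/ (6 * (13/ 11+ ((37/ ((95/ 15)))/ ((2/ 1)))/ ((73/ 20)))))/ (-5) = -15257/ 907230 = -0.02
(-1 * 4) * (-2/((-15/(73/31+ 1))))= -832/465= -1.79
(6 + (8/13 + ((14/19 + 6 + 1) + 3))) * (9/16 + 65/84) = 962207/41496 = 23.19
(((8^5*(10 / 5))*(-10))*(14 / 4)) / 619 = -2293760 / 619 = -3705.59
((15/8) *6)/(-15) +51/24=11/8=1.38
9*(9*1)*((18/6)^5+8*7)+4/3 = 72661/3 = 24220.33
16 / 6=8 / 3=2.67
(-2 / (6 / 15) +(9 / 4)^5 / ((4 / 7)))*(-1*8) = -392863 / 512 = -767.31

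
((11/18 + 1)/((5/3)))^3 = 24389/27000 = 0.90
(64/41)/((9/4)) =256/369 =0.69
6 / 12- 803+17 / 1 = -1571 / 2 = -785.50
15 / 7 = 2.14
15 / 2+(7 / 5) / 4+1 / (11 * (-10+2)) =3449 / 440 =7.84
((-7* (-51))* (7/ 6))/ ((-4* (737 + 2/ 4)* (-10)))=833/ 59000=0.01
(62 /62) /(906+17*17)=1 /1195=0.00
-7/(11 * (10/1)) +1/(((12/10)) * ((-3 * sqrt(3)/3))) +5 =4.46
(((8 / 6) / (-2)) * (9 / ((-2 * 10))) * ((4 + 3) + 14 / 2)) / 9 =7 / 15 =0.47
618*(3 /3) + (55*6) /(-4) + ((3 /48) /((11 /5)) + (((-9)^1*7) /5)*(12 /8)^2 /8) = 936293 /1760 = 531.98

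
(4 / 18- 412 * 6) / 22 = -11123 / 99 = -112.35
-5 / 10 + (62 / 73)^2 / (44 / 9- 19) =-745975 / 1353566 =-0.55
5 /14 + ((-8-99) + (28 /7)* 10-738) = -11265 /14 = -804.64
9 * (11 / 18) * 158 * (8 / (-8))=-869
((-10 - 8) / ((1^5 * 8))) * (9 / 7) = -81 / 28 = -2.89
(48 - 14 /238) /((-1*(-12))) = 815 /204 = 4.00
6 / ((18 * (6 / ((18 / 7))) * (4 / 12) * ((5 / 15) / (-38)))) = -342 / 7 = -48.86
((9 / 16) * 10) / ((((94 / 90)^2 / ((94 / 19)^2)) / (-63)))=-5740875 / 722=-7951.35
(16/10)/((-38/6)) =-24/95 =-0.25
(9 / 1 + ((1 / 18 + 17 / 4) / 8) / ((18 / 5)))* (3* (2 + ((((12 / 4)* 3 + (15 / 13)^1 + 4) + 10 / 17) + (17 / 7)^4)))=1414.37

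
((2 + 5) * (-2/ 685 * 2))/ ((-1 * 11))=28/ 7535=0.00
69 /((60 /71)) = 1633 /20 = 81.65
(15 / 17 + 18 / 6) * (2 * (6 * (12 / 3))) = 3168 / 17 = 186.35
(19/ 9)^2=4.46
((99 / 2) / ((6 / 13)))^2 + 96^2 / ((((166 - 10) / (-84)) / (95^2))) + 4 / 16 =-9313140215 / 208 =-44774712.57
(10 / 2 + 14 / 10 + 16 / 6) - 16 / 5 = 88 / 15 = 5.87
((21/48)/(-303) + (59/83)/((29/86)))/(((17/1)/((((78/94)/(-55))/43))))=-319564739/7350135935120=-0.00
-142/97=-1.46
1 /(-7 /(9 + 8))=-17 /7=-2.43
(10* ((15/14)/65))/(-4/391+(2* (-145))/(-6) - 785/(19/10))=-334305/739927643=-0.00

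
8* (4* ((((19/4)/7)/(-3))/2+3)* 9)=5820/7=831.43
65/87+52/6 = 273/29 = 9.41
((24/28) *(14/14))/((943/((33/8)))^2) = 3267/199191776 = 0.00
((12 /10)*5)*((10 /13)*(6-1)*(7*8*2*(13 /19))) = 33600 /19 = 1768.42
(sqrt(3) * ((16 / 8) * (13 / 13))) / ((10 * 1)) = sqrt(3) / 5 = 0.35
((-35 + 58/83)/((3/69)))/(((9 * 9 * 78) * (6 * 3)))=-1679/242028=-0.01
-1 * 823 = -823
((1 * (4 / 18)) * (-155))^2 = 1186.42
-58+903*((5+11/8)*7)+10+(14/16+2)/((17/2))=5473825/136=40248.71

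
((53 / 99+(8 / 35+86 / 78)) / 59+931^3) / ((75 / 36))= 8578426551450724 / 22147125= 387338155.70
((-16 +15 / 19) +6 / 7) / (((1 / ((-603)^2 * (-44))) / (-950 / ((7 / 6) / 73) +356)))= -12632292100482912 / 931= -13568519979036.43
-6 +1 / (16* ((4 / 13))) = -5.80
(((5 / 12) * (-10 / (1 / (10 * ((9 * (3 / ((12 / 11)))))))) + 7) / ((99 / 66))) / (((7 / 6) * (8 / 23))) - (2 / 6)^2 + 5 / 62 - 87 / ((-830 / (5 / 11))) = -1682.68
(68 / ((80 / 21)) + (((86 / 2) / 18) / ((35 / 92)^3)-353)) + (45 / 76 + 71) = -1614213602 / 7331625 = -220.17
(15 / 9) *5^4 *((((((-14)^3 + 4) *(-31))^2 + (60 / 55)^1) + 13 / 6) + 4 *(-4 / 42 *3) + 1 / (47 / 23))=489569516959203125 / 65142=7515420419379.25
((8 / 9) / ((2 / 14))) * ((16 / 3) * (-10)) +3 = -8879 / 27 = -328.85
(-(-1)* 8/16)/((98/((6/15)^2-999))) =-24971/4900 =-5.10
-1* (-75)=75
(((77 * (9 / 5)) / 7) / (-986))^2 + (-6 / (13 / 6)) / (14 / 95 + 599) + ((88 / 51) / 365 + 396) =519891906097883611 / 1312856662341900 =396.00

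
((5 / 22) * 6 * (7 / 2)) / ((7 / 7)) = 105 / 22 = 4.77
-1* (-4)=4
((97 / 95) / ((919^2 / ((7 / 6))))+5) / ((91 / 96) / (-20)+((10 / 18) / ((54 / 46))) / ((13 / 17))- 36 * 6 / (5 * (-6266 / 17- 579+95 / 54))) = 140844420231085441728 / 17384284304591563837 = 8.10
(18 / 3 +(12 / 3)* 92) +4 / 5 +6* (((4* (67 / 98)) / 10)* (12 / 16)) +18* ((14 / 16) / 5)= 371597 / 980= 379.18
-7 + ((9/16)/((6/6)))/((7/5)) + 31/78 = -6.20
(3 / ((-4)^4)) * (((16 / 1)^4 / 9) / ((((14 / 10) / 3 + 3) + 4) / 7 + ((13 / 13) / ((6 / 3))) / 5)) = 512 / 7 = 73.14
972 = 972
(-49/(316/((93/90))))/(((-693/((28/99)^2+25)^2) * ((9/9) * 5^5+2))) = 13111587992377/281911109996336040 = 0.00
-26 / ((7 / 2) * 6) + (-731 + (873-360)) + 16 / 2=-4436 / 21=-211.24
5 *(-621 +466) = -775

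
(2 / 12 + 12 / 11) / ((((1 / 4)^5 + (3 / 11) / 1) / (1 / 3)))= 42496 / 27747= 1.53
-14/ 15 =-0.93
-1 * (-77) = 77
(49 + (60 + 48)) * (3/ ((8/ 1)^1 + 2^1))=471/ 10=47.10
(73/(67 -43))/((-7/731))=-53363/168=-317.64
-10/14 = -5/7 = -0.71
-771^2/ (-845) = 594441/ 845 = 703.48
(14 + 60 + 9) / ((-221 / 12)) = -4.51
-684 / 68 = -171 / 17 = -10.06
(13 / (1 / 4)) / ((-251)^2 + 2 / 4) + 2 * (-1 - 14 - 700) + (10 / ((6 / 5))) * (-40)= -222185186 / 126003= -1763.33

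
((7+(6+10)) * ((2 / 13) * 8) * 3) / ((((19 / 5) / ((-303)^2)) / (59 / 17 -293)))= -2494399116960 / 4199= -594045991.18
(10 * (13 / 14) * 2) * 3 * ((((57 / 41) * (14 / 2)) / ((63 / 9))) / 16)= 11115 / 2296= 4.84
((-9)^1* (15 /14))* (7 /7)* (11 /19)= -5.58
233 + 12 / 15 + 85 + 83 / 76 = 121559 / 380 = 319.89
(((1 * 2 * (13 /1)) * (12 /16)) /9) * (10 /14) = 65 /42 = 1.55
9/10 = 0.90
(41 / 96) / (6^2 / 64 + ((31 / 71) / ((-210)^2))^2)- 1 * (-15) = 173812977439455 / 11029260613172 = 15.76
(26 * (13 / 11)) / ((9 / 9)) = 338 / 11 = 30.73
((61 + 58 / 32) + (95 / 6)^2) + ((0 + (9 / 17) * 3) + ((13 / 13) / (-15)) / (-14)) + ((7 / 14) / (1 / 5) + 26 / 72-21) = 25443623 / 85680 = 296.96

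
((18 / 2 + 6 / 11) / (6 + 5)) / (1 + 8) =35 / 363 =0.10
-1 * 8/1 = -8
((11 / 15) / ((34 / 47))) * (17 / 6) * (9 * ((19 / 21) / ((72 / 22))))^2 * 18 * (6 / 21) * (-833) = -383912309 / 5040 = -76173.08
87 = 87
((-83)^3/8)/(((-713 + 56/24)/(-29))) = -49745469/17056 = -2916.60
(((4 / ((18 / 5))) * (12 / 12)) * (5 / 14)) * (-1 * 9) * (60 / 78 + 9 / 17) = -1025 / 221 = -4.64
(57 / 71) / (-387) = -19 / 9159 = -0.00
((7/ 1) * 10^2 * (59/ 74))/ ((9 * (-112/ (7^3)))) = -189.91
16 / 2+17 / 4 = 49 / 4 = 12.25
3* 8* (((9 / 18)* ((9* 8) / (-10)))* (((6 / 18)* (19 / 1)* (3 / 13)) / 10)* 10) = -8208 / 65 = -126.28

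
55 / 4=13.75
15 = 15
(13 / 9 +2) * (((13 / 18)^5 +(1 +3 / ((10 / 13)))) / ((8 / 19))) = 28360868909 / 680244480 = 41.69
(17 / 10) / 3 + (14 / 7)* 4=8.57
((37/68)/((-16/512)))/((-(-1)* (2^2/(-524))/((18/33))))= 232656/187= 1244.15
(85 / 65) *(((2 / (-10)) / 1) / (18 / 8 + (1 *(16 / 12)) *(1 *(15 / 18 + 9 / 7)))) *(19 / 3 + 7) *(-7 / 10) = 39984 / 83135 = 0.48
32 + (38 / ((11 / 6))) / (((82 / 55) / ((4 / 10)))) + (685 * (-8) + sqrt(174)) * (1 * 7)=-1571220 / 41 + 7 * sqrt(174)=-38230.10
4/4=1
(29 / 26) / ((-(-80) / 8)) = 0.11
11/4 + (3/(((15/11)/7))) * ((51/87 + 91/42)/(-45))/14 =2.68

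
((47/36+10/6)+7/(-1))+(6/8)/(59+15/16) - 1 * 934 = -32384039/34524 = -938.02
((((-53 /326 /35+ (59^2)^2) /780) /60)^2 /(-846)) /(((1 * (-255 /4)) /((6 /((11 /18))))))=1737779607201785395259 /142393377581910000000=12.20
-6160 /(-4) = 1540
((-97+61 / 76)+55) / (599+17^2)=-3131 / 67488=-0.05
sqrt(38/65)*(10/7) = 2*sqrt(2470)/91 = 1.09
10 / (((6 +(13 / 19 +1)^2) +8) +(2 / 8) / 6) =86640 / 146233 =0.59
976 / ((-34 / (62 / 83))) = -30256 / 1411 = -21.44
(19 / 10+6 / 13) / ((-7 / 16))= -2456 / 455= -5.40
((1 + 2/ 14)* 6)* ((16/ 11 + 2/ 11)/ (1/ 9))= 7776/ 77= 100.99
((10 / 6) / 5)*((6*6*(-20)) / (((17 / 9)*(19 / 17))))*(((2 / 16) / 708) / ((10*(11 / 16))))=-36 / 12331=-0.00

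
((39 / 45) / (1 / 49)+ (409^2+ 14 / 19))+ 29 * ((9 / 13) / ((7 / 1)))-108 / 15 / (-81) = 2603777945 / 15561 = 167327.16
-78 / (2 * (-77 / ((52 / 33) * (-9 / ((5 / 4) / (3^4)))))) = -1971216 / 4235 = -465.46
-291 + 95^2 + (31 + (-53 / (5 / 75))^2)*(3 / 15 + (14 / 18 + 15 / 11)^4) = 13426162.51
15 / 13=1.15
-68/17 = -4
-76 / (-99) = 76 / 99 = 0.77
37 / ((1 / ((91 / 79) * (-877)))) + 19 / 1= -2951358 / 79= -37358.96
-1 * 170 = -170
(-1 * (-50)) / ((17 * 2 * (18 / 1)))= 25 / 306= 0.08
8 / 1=8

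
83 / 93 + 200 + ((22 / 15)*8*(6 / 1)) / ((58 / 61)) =3707483 / 13485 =274.93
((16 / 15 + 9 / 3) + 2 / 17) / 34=1067 / 8670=0.12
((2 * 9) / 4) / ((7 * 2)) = 9 / 28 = 0.32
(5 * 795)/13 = 3975/13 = 305.77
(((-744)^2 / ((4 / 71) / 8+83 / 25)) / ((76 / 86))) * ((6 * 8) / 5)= 4361149440 / 2413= 1807355.76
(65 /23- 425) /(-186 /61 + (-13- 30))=592310 /64607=9.17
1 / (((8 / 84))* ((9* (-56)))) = -1 / 48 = -0.02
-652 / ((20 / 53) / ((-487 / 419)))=4207193 / 2095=2008.21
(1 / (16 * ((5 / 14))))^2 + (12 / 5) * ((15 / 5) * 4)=46129 / 1600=28.83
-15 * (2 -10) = 120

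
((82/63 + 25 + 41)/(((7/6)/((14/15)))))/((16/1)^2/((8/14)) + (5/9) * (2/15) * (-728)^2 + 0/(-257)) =159/117257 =0.00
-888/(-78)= 148/13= 11.38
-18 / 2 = -9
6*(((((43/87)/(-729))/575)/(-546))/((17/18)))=86/6268482675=0.00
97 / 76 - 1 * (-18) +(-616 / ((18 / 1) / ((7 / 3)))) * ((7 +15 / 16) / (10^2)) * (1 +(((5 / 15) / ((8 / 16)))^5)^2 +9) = -44.22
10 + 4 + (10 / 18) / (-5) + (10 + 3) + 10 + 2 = 350 / 9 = 38.89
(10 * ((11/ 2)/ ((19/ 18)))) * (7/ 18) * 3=1155/ 19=60.79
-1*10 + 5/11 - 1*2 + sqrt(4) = -9.55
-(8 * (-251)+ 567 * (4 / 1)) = -260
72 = 72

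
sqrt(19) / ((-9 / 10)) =-10 * sqrt(19) / 9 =-4.84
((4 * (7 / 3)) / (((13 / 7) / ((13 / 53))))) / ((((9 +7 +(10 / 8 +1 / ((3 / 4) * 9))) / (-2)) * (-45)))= 1568 / 497935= 0.00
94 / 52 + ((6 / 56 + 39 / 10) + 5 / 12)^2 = 12255883 / 573300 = 21.38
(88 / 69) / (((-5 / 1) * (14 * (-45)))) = 0.00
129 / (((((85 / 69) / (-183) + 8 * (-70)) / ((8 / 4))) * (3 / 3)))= -0.46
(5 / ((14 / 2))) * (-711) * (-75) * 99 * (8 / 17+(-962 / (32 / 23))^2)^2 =114268469452574131401955875 / 132579328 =861887529348271635.54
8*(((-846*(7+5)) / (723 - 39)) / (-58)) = 1128 / 551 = 2.05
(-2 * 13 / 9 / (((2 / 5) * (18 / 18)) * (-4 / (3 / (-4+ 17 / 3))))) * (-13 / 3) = -169 / 12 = -14.08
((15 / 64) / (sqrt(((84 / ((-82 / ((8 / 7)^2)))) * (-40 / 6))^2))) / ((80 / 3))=2583 / 2621440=0.00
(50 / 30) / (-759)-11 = -25052 / 2277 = -11.00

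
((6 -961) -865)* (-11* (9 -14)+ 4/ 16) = -100555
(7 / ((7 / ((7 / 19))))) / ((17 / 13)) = 91 / 323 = 0.28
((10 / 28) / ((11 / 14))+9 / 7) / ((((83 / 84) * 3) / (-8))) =-4.70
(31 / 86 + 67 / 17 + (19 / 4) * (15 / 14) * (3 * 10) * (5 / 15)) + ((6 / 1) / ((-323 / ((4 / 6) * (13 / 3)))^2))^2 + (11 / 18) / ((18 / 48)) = 542871308268556705 / 9553535122169556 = 56.82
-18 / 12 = -1.50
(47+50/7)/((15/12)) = 1516/35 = 43.31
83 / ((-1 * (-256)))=83 / 256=0.32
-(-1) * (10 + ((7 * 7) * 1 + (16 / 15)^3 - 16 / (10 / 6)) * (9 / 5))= 155821 / 1875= 83.10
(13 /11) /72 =13 /792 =0.02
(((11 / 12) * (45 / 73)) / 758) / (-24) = -55 / 1770688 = -0.00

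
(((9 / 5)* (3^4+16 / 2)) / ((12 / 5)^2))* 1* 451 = 200695 / 16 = 12543.44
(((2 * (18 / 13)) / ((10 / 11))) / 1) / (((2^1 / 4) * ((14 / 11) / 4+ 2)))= 2904 / 1105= 2.63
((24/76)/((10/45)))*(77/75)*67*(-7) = -325017/475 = -684.25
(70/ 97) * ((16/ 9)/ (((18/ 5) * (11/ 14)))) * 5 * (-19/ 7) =-532000/ 86427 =-6.16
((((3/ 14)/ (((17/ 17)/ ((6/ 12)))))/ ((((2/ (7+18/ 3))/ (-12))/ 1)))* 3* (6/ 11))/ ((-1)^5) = 1053/ 77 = 13.68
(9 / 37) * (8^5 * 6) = 1769472 / 37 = 47823.57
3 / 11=0.27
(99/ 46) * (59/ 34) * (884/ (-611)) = -5841/ 1081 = -5.40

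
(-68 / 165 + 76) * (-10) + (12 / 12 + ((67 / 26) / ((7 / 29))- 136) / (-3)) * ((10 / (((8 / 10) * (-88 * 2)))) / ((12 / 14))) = -41701441 / 54912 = -759.42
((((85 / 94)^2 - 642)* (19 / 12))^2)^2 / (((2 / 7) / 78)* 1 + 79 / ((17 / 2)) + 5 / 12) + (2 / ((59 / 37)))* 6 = 12254785628688213458538068656332209881 / 112074867918363688100610048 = 109344635923.32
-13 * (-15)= 195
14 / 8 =1.75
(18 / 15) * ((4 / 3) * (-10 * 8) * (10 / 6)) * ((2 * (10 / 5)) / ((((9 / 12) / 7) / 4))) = -286720 / 9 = -31857.78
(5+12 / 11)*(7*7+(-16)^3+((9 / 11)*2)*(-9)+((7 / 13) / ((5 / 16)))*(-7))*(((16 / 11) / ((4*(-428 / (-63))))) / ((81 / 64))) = -87429374144 / 83313945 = -1049.40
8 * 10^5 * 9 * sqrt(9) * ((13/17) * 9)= 2527200000/17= 148658823.53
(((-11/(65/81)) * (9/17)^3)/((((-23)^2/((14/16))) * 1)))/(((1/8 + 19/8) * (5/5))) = -4546773/3378670100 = -0.00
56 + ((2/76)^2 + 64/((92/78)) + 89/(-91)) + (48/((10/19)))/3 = 2110822229/15111460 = 139.68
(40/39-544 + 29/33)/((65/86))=-20000074/27885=-717.23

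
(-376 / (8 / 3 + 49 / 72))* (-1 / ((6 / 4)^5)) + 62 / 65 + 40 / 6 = 9479774 / 422955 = 22.41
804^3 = 519718464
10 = 10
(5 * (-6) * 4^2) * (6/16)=-180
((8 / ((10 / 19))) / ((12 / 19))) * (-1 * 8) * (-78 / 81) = 75088 / 405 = 185.40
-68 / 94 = -34 / 47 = -0.72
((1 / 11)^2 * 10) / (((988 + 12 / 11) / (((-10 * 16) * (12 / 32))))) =-15 / 2992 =-0.01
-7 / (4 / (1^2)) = -7 / 4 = -1.75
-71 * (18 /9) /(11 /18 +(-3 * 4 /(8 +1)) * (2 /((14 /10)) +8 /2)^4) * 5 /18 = 1704710 /50016853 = 0.03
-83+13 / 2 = -76.50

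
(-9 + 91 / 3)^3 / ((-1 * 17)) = -262144 / 459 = -571.12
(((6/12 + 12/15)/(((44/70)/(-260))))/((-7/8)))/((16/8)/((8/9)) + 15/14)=185.02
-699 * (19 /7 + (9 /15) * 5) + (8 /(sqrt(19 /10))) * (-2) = -27960 /7 - 16 * sqrt(190) /19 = -4005.89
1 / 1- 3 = -2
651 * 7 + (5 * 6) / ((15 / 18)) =4593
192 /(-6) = -32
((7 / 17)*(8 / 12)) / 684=7 / 17442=0.00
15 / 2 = 7.50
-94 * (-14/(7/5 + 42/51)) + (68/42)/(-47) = 5257114/8883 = 591.82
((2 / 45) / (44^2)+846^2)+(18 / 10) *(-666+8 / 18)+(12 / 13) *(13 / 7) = 217871351287 / 304920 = 714519.71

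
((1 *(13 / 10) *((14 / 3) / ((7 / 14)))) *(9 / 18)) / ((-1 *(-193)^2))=-91 / 558735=-0.00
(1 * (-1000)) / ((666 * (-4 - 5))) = 500 / 2997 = 0.17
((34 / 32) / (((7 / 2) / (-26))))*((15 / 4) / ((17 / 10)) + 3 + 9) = -897 / 8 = -112.12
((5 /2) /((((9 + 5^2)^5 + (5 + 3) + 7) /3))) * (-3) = -45 /90870878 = -0.00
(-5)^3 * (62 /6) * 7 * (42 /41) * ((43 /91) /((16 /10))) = -2735.40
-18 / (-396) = 0.05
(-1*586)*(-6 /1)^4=-759456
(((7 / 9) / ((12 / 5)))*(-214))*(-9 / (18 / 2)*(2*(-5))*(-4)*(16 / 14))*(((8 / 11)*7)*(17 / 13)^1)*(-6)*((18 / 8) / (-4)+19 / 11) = -2088212000 / 14157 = -147503.85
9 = 9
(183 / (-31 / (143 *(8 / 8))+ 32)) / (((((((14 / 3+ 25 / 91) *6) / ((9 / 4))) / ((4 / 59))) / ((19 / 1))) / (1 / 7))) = 340197 / 4230890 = 0.08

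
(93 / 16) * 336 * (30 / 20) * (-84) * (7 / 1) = -1722546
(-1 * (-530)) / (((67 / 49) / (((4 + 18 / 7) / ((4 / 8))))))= 341320 / 67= 5094.33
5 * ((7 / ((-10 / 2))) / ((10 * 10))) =-7 / 100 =-0.07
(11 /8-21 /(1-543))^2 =9394225 /4700224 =2.00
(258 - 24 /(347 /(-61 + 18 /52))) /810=7301 /22555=0.32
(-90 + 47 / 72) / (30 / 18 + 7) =-6433 / 624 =-10.31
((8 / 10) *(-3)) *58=-696 / 5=-139.20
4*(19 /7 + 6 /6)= 104 /7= 14.86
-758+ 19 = -739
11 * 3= 33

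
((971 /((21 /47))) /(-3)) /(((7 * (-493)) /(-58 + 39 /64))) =-12.05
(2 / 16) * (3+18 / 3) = 9 / 8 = 1.12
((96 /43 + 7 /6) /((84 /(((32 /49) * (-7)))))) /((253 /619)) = -2171452 /4797639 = -0.45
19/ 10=1.90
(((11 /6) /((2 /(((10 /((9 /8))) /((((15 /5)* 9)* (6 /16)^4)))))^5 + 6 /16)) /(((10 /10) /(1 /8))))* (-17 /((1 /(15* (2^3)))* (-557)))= 55192658268538978435072000000 /24661253029912477414638944151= 2.24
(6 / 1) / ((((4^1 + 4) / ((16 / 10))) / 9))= 54 / 5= 10.80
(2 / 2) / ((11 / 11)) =1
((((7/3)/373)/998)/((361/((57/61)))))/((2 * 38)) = 7/32789621336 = 0.00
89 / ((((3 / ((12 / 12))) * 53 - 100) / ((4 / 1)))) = 356 / 59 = 6.03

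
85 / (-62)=-85 / 62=-1.37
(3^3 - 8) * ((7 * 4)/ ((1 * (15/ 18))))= 3192/ 5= 638.40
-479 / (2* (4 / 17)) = -8143 / 8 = -1017.88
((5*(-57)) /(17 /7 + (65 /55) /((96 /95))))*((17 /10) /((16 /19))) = -4252941 /26597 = -159.90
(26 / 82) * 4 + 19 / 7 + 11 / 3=6586 / 861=7.65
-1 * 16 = -16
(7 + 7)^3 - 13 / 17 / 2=93283 / 34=2743.62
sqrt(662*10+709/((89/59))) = sqrt(56159979)/89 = 84.20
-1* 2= -2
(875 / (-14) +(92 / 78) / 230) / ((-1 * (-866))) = -24373 / 337740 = -0.07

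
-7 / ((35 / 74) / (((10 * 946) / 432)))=-17501 / 54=-324.09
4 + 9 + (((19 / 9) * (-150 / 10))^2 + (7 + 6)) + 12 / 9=9271 / 9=1030.11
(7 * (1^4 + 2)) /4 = 5.25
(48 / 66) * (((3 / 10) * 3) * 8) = 288 / 55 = 5.24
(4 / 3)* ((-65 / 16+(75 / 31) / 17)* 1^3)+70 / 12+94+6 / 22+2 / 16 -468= -51894167 / 139128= -373.00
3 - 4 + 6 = 5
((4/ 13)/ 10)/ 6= 1/ 195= 0.01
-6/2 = -3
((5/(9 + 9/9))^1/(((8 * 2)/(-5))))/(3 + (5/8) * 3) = -5/156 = -0.03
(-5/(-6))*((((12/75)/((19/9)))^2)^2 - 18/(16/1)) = -152715442899/162901250000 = -0.94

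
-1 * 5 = -5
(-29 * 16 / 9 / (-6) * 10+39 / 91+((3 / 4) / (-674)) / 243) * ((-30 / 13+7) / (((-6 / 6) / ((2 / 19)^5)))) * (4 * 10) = -1288361392160 / 6150696770673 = -0.21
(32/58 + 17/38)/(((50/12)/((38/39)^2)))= 27892/122525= 0.23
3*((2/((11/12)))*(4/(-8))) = -36/11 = -3.27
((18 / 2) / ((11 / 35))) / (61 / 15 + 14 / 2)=4725 / 1826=2.59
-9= -9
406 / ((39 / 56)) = 22736 / 39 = 582.97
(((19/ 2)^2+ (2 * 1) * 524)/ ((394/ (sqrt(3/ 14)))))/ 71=0.02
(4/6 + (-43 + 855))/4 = 1219/6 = 203.17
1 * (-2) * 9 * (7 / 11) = -11.45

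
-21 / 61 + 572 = 34871 / 61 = 571.66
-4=-4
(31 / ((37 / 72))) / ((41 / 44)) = 98208 / 1517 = 64.74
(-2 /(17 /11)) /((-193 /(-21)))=-462 /3281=-0.14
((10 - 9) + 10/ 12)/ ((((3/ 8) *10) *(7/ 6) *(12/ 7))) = 11/ 45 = 0.24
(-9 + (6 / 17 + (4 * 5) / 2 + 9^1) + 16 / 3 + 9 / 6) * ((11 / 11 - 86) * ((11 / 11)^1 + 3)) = -17530 / 3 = -5843.33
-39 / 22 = -1.77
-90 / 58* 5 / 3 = -75 / 29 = -2.59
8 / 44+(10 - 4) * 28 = 1850 / 11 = 168.18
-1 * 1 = -1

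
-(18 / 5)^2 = -12.96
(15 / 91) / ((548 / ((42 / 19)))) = 45 / 67678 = 0.00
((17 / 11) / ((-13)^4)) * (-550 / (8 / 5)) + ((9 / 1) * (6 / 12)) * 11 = 5652953 / 114244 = 49.48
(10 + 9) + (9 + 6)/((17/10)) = 27.82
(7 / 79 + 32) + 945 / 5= 17466 / 79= 221.09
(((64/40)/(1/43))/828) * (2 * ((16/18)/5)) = 1376/46575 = 0.03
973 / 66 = 14.74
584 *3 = 1752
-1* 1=-1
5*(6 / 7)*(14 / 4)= 15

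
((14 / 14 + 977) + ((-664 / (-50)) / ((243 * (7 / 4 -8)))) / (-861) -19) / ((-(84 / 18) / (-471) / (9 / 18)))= 19688276801621 / 406822500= 48395.25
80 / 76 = 20 / 19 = 1.05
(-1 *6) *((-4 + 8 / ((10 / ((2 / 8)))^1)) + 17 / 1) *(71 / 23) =-28116 / 115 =-244.49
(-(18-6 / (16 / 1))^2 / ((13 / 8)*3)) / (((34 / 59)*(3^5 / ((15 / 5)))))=-1.37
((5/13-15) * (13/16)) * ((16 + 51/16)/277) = -29165/35456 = -0.82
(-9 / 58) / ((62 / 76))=-171 / 899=-0.19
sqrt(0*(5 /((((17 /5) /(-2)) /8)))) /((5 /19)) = 0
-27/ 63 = -3/ 7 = -0.43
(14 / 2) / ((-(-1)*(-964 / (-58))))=203 / 482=0.42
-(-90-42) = 132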